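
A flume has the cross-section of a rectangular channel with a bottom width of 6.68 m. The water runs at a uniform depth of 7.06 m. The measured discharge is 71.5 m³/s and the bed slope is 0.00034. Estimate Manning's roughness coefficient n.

n = 0.021

Flow area A = b·y = 6.68 × 7.06 = 47.16 m². Wetted perimeter P = b + 2y = 6.68 + 2×7.06 = 20.8 m.
Hydraulic radius R = A/P = 47.16/20.8 = 2.267 m.
Rearranging Manning's equation: n = (1/Q) A R^(2/3) S^(1/2) = (1/71.5) × 47.16 × 2.267^(2/3) × √0.00034 = 0.021.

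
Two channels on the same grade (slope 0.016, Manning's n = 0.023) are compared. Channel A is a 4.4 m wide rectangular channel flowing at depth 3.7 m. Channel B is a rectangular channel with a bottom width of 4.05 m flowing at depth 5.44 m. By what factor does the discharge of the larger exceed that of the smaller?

Channel A: Flow area A = b·y = 4.4 × 3.7 = 16.28 m². Wetted perimeter P = b + 2y = 4.4 + 2×3.7 = 11.8 m. Hydraulic radius R = A/P = 16.28/11.8 = 1.38 m. Q_A = (1/0.023)·16.28·1.38^(2/3)·√0.016 = 111 m³/s.
Channel B: Flow area A = b·y = 4.05 × 5.44 = 22.03 m². Wetted perimeter P = b + 2y = 4.05 + 2×5.44 = 14.93 m. Hydraulic radius R = A/P = 22.03/14.93 = 1.476 m. Q_B = (1/0.023)·22.03·1.476^(2/3)·√0.016 = 157.1 m³/s.
The larger discharge is 157.1 m³/s and the smaller is 111 m³/s; the ratio is 1.42.

1.42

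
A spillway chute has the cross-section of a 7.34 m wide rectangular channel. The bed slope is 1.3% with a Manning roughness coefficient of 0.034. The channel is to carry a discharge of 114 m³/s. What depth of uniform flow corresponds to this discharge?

Manning's equation rearranged: A R^(2/3) = nQ / (1·√S) = 0.034 × 114 / (√0.013) = 33.99.
Try y = 3.85 m: A R^(2/3) = 43.03 — high.
Try y = 2.62 m: A R^(2/3) = 25.52 — low.
Try y = 3.23 m: A R^(2/3) = 34.01 — ≈ 33.99.

y_n = 3.23 m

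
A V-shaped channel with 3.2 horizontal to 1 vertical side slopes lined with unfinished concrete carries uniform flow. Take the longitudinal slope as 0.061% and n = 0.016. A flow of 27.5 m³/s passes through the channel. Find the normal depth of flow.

Manning's equation rearranged: A R^(2/3) = nQ / (1·√S) = 0.016 × 27.5 / (√0.00061) = 17.82.
Trying y = 2.53 m: A R^(2/3) = 23.23 — high.
Trying y = 1.7 m: A R^(2/3) = 8.045 — low.
Trying y = 2.29 m: A R^(2/3) = 17.8 — close enough.

y_n = 2.29 m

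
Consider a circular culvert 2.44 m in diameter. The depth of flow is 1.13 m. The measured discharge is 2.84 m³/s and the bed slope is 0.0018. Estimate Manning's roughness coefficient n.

n = 0.022

For a circular section of diameter D = 2.44 m at depth y = 1.13 m, the central angle is θ = 2 arccos(1 − 2y/D) = 2.994 rad. Then A = (D²/8)(θ − sin θ) = 2.119 m² and P = Dθ/2 = 3.653 m.
Hydraulic radius R = A/P = 2.119/3.653 = 0.58 m.
Rearranging Manning's equation: n = (1/Q) A R^(2/3) S^(1/2) = (1/2.84) × 2.119 × 0.58^(2/3) × √0.0018 = 0.022.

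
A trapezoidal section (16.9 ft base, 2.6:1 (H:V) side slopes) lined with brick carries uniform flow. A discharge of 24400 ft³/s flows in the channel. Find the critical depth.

y_c = 19.3 ft

At critical depth, Q² T / (g A³) = 1, i.e. A³/T = Q²/g = 24400²/32.2 = 18490000.
Trying y = 16.1 ft: A³/T = 8415000 — too small.
Trying y = 24.1 ft: A³/T = 49560000 — too large.
Trying y = 19.3 ft: A³/T = 18510000 — close enough.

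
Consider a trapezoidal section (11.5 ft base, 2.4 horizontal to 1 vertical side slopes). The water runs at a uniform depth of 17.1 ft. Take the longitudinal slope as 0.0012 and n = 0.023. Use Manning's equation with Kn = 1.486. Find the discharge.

Q = 8670 ft³/s

With bottom width b = 11.5 ft and side slope z = 2.4: A = (b + zy)y = (11.5 + 2.4×17.1)×17.1 = 898.4 ft²; P = b + 2y√(1+z²) = 11.5 + 2×17.1×2.6 = 100.4 ft.
Hydraulic radius R = A/P = 898.4/100.4 = 8.947 ft.
Manning's equation: Q = (1.486/n) A R^(2/3) S^(1/2) = (1.486/0.023) × 898.4 × 8.947^(2/3) × 0.0012^(1/2) = 8670 ft³/s.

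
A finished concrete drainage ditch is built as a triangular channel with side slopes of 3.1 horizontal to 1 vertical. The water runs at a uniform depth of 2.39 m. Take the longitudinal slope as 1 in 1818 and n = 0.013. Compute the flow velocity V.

For a triangular section with side slope z = 3.1: A = zy² = 3.1×2.39² = 17.71 m²; P = 2y√(1+z²) = 2×2.39×3.257 = 15.57 m.
Hydraulic radius R = A/P = 17.71/15.57 = 1.137 m.
From Manning's equation, V = (1/n) R^(2/3) S^(1/2) = (1/0.013) × 1.137^(2/3) × 0.0005501^(1/2) = 1.97 m/s.

V = 1.97 m/s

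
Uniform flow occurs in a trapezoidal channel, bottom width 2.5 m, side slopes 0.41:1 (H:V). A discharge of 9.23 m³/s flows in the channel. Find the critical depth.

y_c = 1.05 m

At critical depth, Q² T / (g A³) = 1, i.e. A³/T = Q²/g = 9.23²/9.81 = 8.684.
At y = 1.15 m: A³/T = 11.59 — high.
At y = 1.05 m: A³/T = 8.668 — matches.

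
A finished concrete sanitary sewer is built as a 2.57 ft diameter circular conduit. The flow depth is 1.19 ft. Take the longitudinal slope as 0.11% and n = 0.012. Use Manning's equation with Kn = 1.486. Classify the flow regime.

subcritical

For a circular section of diameter D = 2.57 ft at depth y = 1.19 ft, the central angle is θ = 2 arccos(1 − 2y/D) = 2.994 rad. Then A = (D²/8)(θ − sin θ) = 2.35 ft² and P = Dθ/2 = 3.847 ft.
Hydraulic radius R = A/P = 2.35/3.847 = 0.6109 ft.
V = (1.486/n) R^(2/3) √S = (1.486/0.012) × 0.6109^(2/3) × √0.0011 = 2.957 ft/s. Hydraulic depth D_h = A/T = 2.35/2.563 = 0.9168 ft.
Froude number Fr = V/√(g·D_h) = 2.957/√(32.2×0.9168) = 0.544, which is less than 1, so the flow is subcritical.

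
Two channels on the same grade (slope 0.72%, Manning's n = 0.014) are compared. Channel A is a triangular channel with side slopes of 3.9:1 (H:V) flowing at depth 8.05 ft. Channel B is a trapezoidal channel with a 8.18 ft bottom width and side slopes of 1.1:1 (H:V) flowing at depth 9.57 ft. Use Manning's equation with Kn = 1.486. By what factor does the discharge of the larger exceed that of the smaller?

1.21

Channel A: For a triangular section with side slope z = 3.9: A = zy² = 3.9×8.05² = 252.7 ft²; P = 2y√(1+z²) = 2×8.05×4.026 = 64.82 ft. Hydraulic radius R = A/P = 252.7/64.82 = 3.899 ft. Q_A = (1.486/0.014)·252.7·3.899^(2/3)·√0.0072 = 5639 ft³/s.
Channel B: With bottom width b = 8.18 ft and side slope z = 1.1: A = (b + zy)y = (8.18 + 1.1×9.57)×9.57 = 179 ft²; P = b + 2y√(1+z²) = 8.18 + 2×9.57×1.487 = 36.63 ft. Hydraulic radius R = A/P = 179/36.63 = 4.887 ft. Q_B = (1.486/0.014)·179·4.887^(2/3)·√0.0072 = 4643 ft³/s.
The larger discharge is 5639 ft³/s and the smaller is 4643 ft³/s; the ratio is 1.21.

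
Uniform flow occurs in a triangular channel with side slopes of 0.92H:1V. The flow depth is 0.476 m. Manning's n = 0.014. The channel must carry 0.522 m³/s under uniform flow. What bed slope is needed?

For a triangular section with side slope z = 0.92: A = zy² = 0.92×0.476² = 0.2084 m²; P = 2y√(1+z²) = 2×0.476×1.359 = 1.294 m.
Hydraulic radius R = A/P = 0.2084/1.294 = 0.1611 m.
From Manning's equation, S = [nQ / (1 A R^(2/3))]² = [0.014 × 0.522 / (1 × 0.2084 × 0.1611^(2/3))]² = 0.014.

S = 0.014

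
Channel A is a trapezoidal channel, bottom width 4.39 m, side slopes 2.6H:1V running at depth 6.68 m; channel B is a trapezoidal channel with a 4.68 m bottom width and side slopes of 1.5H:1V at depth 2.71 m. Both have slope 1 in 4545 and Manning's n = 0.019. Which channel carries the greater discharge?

Channel A: With bottom width b = 4.39 m and side slope z = 2.6: A = (b + zy)y = (4.39 + 2.6×6.68)×6.68 = 145.3 m²; P = b + 2y√(1+z²) = 4.39 + 2×6.68×2.786 = 41.61 m. Hydraulic radius R = A/P = 145.3/41.61 = 3.493 m. Q_A = (1/0.019)·145.3·3.493^(2/3)·√0.00022 = 261.2 m³/s.
Channel B: With bottom width b = 4.68 m and side slope z = 1.5: A = (b + zy)y = (4.68 + 1.5×2.71)×2.71 = 23.7 m²; P = b + 2y√(1+z²) = 4.68 + 2×2.71×1.803 = 14.45 m. Hydraulic radius R = A/P = 23.7/14.45 = 1.64 m. Q_B = (1/0.019)·23.7·1.64^(2/3)·√0.00022 = 25.73 m³/s.
Q_A = 261.2 m³/s vs Q_B = 25.73 m³/s, so channel A carries more.

channel A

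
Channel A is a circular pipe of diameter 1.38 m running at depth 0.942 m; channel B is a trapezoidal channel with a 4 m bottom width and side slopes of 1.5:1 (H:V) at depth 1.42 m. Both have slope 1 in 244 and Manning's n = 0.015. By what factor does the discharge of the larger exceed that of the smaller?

14.2

Channel A: For a circular section of diameter D = 1.38 m at depth y = 0.942 m, the central angle is θ = 2 arccos(1 − 2y/D) = 3.889 rad. Then A = (D²/8)(θ − sin θ) = 1.088 m² and P = Dθ/2 = 2.684 m. Hydraulic radius R = A/P = 1.088/2.684 = 0.4053 m. Q_A = (1/0.015)·1.088·0.4053^(2/3)·√0.004098 = 2.543 m³/s.
Channel B: With bottom width b = 4 m and side slope z = 1.5: A = (b + zy)y = (4 + 1.5×1.42)×1.42 = 8.705 m²; P = b + 2y√(1+z²) = 4 + 2×1.42×1.803 = 9.12 m. Hydraulic radius R = A/P = 8.705/9.12 = 0.9545 m. Q_B = (1/0.015)·8.705·0.9545^(2/3)·√0.004098 = 36.01 m³/s.
The larger discharge is 36.01 m³/s and the smaller is 2.543 m³/s; the ratio is 14.2.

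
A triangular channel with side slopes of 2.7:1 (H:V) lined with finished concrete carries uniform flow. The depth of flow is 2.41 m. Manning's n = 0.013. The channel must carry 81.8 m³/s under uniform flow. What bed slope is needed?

For a triangular section with side slope z = 2.7: A = zy² = 2.7×2.41² = 15.68 m²; P = 2y√(1+z²) = 2×2.41×2.879 = 13.88 m.
Hydraulic radius R = A/P = 15.68/13.88 = 1.13 m.
From Manning's equation, S = [nQ / (1 A R^(2/3))]² = [0.013 × 81.8 / (1 × 15.68 × 1.13^(2/3))]² = 0.00391.

S = 0.00391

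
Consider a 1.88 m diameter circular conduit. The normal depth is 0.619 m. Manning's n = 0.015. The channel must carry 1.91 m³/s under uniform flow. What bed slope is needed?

S = 0.00532

For a circular section of diameter D = 1.88 m at depth y = 0.619 m, the central angle is θ = 2 arccos(1 − 2y/D) = 2.445 rad. Then A = (D²/8)(θ − sin θ) = 0.7964 m² and P = Dθ/2 = 2.298 m.
Hydraulic radius R = A/P = 0.7964/2.298 = 0.3466 m.
From Manning's equation, S = [nQ / (1 A R^(2/3))]² = [0.015 × 1.91 / (1 × 0.7964 × 0.3466^(2/3))]² = 0.00532.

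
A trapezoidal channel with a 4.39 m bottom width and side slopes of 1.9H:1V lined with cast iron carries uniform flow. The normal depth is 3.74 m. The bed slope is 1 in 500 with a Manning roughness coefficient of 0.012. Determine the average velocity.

V = 6.12 m/s

With bottom width b = 4.39 m and side slope z = 1.9: A = (b + zy)y = (4.39 + 1.9×3.74)×3.74 = 43 m²; P = b + 2y√(1+z²) = 4.39 + 2×3.74×2.147 = 20.45 m.
Hydraulic radius R = A/P = 43/20.45 = 2.102 m.
From Manning's equation, V = (1/n) R^(2/3) S^(1/2) = (1/0.012) × 2.102^(2/3) × 0.002^(1/2) = 6.12 m/s.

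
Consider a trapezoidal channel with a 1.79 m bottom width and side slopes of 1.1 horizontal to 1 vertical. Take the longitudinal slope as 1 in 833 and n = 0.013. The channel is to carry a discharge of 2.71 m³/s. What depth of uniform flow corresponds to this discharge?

Manning's equation rearranged: A R^(2/3) = nQ / (1·√S) = 0.013 × 2.71 / (√0.0012) = 1.017.
Trying y = 0.794 m: A R^(2/3) = 1.349 — over.
Trying y = 0.538 m: A R^(2/3) = 0.67 — short.
Trying y = 0.68 m: A R^(2/3) = 1.018 — matches.

y_n = 0.68 m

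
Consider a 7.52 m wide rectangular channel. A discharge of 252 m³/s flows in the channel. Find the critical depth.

For a rectangular channel, critical depth y_c = (q²/g)^(1/3) where q = Q/b = 252/7.52 = 33.51 m²/s.
So y_c = (33.51²/9.81)^(1/3) = 4.86 m.

y_c = 4.86 m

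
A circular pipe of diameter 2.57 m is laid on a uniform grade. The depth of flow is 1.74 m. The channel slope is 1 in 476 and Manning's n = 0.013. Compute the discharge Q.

Q = 10.9 m³/s

For a circular section of diameter D = 2.57 m at depth y = 1.74 m, the central angle is θ = 2 arccos(1 − 2y/D) = 3.865 rad. Then A = (D²/8)(θ − sin θ) = 3.738 m² and P = Dθ/2 = 4.967 m.
Hydraulic radius R = A/P = 3.738/4.967 = 0.7526 m.
Manning's equation: Q = (1/n) A R^(2/3) S^(1/2) = (1/0.013) × 3.738 × 0.7526^(2/3) × 0.002101^(1/2) = 10.9 m³/s.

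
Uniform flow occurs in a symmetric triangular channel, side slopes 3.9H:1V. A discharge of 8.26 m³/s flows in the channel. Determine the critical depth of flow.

y_c = 0.982 m

At critical depth, Q² T / (g A³) = 1, i.e. A³/T = Q²/g = 8.26²/9.81 = 6.955.
Try y = 1.12 m: A³/T = 13.4 — high.
Try y = 0.697 m: A³/T = 1.251 — low.
Try y = 0.982 m: A³/T = 6.945 — ≈ 6.955.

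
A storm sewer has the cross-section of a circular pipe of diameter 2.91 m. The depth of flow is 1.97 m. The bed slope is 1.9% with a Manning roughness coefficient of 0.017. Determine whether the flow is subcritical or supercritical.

For a circular section of diameter D = 2.91 m at depth y = 1.97 m, the central angle is θ = 2 arccos(1 − 2y/D) = 3.865 rad. Then A = (D²/8)(θ − sin θ) = 4.792 m² and P = Dθ/2 = 5.624 m.
Hydraulic radius R = A/P = 4.792/5.624 = 0.8521 m.
V = (1/n) R^(2/3) √S = (1/0.017) × 0.8521^(2/3) × √0.019 = 7.288 m/s. Hydraulic depth D_h = A/T = 4.792/2.722 = 1.761 m.
Froude number Fr = V/√(g·D_h) = 7.288/√(9.81×1.761) = 1.75, which is greater than 1, so the flow is supercritical.

supercritical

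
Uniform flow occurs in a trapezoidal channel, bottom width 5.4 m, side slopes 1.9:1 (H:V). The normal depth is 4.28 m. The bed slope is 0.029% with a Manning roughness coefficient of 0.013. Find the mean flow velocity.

With bottom width b = 5.4 m and side slope z = 1.9: A = (b + zy)y = (5.4 + 1.9×4.28)×4.28 = 57.92 m²; P = b + 2y√(1+z²) = 5.4 + 2×4.28×2.147 = 23.78 m.
Hydraulic radius R = A/P = 57.92/23.78 = 2.436 m.
From Manning's equation, V = (1/n) R^(2/3) S^(1/2) = (1/0.013) × 2.436^(2/3) × 0.00029^(1/2) = 2.37 m/s.

V = 2.37 m/s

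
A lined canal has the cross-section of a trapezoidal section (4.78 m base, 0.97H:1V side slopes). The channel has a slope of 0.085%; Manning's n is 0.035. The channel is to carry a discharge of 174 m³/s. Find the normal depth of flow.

Manning's equation rearranged: A R^(2/3) = nQ / (1·√S) = 0.035 × 174 / (√0.00085) = 208.9.
Try y = 8.65 m: A R^(2/3) = 284.4 — over.
Try y = 5.59 m: A R^(2/3) = 113.3 — short.
Try y = 7.49 m: A R^(2/3) = 208.7 — close enough.

y_n = 7.49 m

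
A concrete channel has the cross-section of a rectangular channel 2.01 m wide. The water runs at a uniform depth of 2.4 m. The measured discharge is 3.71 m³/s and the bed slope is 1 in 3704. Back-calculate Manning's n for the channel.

n = 0.017

Flow area A = b·y = 2.01 × 2.4 = 4.824 m². Wetted perimeter P = b + 2y = 2.01 + 2×2.4 = 6.81 m.
Hydraulic radius R = A/P = 4.824/6.81 = 0.7084 m.
Rearranging Manning's equation: n = (1/Q) A R^(2/3) S^(1/2) = (1/3.71) × 4.824 × 0.7084^(2/3) × √0.00027 = 0.017.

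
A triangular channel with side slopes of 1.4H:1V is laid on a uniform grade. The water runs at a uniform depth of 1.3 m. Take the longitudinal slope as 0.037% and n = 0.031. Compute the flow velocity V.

V = 0.406 m/s

For a triangular section with side slope z = 1.4: A = zy² = 1.4×1.3² = 2.366 m²; P = 2y√(1+z²) = 2×1.3×1.72 = 4.473 m.
Hydraulic radius R = A/P = 2.366/4.473 = 0.5289 m.
From Manning's equation, V = (1/n) R^(2/3) S^(1/2) = (1/0.031) × 0.5289^(2/3) × 0.00037^(1/2) = 0.406 m/s.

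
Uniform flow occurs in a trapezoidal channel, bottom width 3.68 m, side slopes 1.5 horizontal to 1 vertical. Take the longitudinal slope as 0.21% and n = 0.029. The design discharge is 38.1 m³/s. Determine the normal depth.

y_n = 2.51 m

Manning's equation rearranged: A R^(2/3) = nQ / (1·√S) = 0.029 × 38.1 / (√0.0021) = 24.11.
Try y = 3.06 m: A R^(2/3) = 36.33 — too large.
Try y = 2.07 m: A R^(2/3) = 16.39 — too small.
Try y = 2.51 m: A R^(2/3) = 24.14 — ≈ 24.11.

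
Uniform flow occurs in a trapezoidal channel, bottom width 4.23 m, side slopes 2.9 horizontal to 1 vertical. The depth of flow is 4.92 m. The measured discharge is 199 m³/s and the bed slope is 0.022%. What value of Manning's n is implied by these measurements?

With bottom width b = 4.23 m and side slope z = 2.9: A = (b + zy)y = (4.23 + 2.9×4.92)×4.92 = 91.01 m²; P = b + 2y√(1+z²) = 4.23 + 2×4.92×3.068 = 34.41 m.
Hydraulic radius R = A/P = 91.01/34.41 = 2.644 m.
Rearranging Manning's equation: n = (1/Q) A R^(2/3) S^(1/2) = (1/199) × 91.01 × 2.644^(2/3) × √0.00022 = 0.013.

n = 0.013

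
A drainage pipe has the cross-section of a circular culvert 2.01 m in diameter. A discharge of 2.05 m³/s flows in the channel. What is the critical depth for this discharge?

At critical depth, Q² T / (g A³) = 1, i.e. A³/T = Q²/g = 2.05²/9.81 = 0.4284.
At y = 0.575 m: A³/T = 0.2317 — short.
At y = 0.743 m: A³/T = 0.6242 — over.
At y = 0.674 m: A³/T = 0.4286 — matches.

y_c = 0.674 m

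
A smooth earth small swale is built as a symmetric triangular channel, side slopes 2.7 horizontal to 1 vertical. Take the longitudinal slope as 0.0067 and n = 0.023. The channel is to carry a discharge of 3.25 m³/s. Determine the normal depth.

Manning's equation rearranged: A R^(2/3) = nQ / (1·√S) = 0.023 × 3.25 / (√0.0067) = 0.9132.
Try y = 0.675 m: A R^(2/3) = 0.5713 — too small.
Try y = 0.955 m: A R^(2/3) = 1.441 — too large.
Try y = 0.805 m: A R^(2/3) = 0.9138 — close enough.

y_n = 0.805 m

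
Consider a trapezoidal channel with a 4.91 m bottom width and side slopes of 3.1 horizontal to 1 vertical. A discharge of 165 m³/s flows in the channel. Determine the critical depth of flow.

At critical depth, Q² T / (g A³) = 1, i.e. A³/T = Q²/g = 165²/9.81 = 2775.
Try y = 3.16 m: A³/T = 4096 — too large.
Try y = 2.88 m: A³/T = 2780 — matches.

y_c = 2.88 m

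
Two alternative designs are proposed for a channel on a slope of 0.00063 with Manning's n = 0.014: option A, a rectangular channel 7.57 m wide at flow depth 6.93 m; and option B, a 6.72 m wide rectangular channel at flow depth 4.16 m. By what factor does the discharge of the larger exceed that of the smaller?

Channel A: Flow area A = b·y = 7.57 × 6.93 = 52.46 m². Wetted perimeter P = b + 2y = 7.57 + 2×6.93 = 21.43 m. Hydraulic radius R = A/P = 52.46/21.43 = 2.448 m. Q_A = (1/0.014)·52.46·2.448^(2/3)·√0.00063 = 170.8 m³/s.
Channel B: Flow area A = b·y = 6.72 × 4.16 = 27.96 m². Wetted perimeter P = b + 2y = 6.72 + 2×4.16 = 15.04 m. Hydraulic radius R = A/P = 27.96/15.04 = 1.859 m. Q_B = (1/0.014)·27.96·1.859^(2/3)·√0.00063 = 75.77 m³/s.
The larger discharge is 170.8 m³/s and the smaller is 75.77 m³/s; the ratio is 2.25.

2.25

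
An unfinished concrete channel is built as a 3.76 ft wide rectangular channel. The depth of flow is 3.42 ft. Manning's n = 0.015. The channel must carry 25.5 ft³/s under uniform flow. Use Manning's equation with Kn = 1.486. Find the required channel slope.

Flow area A = b·y = 3.76 × 3.42 = 12.86 ft². Wetted perimeter P = b + 2y = 3.76 + 2×3.42 = 10.6 ft.
Hydraulic radius R = A/P = 12.86/10.6 = 1.213 ft.
From Manning's equation, S = [nQ / (1.486 A R^(2/3))]² = [0.015 × 25.5 / (1.486 × 12.86 × 1.213^(2/3))]² = 0.00031.

S = 0.00031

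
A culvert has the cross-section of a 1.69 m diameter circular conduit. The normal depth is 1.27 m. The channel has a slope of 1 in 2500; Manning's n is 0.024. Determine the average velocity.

V = 0.532 m/s

For a circular section of diameter D = 1.69 m at depth y = 1.27 m, the central angle is θ = 2 arccos(1 − 2y/D) = 4.196 rad. Then A = (D²/8)(θ − sin θ) = 1.808 m² and P = Dθ/2 = 3.545 m.
Hydraulic radius R = A/P = 1.808/3.545 = 0.5101 m.
From Manning's equation, V = (1/n) R^(2/3) S^(1/2) = (1/0.024) × 0.5101^(2/3) × 0.0004^(1/2) = 0.532 m/s.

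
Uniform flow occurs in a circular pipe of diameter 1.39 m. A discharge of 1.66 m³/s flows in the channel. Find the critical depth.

At critical depth, Q² T / (g A³) = 1, i.e. A³/T = Q²/g = 1.66²/9.81 = 0.2809.
Try y = 0.769 m: A³/T = 0.4625 — high.
Try y = 0.578 m: A³/T = 0.1552 — low.
Try y = 0.675 m: A³/T = 0.2811 — close enough.

y_c = 0.675 m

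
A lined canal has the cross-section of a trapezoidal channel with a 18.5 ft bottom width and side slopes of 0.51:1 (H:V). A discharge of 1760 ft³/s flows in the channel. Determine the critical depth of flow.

At critical depth, Q² T / (g A³) = 1, i.e. A³/T = Q²/g = 1760²/32.2 = 96200.
Trying y = 7.53 ft: A³/T = 181800 — high.
Trying y = 5.11 ft: A³/T = 52910 — low.
Trying y = 6.17 ft: A³/T = 96090 — close enough.

y_c = 6.17 ft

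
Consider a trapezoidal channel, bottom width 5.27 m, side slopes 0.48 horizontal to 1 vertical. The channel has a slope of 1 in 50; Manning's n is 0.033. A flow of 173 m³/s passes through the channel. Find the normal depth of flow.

y_n = 3.69 m

Manning's equation rearranged: A R^(2/3) = nQ / (1·√S) = 0.033 × 173 / (√0.02) = 40.37.
Trying y = 3.32 m: A R^(2/3) = 33.76 — short.
Trying y = 4.47 m: A R^(2/3) = 55.78 — over.
Trying y = 3.69 m: A R^(2/3) = 40.29 — ≈ 40.37.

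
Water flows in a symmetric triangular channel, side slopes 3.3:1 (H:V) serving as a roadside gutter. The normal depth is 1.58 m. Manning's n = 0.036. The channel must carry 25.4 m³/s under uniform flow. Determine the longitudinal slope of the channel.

For a triangular section with side slope z = 3.3: A = zy² = 3.3×1.58² = 8.238 m²; P = 2y√(1+z²) = 2×1.58×3.448 = 10.9 m.
Hydraulic radius R = A/P = 8.238/10.9 = 0.756 m.
From Manning's equation, S = [nQ / (1 A R^(2/3))]² = [0.036 × 25.4 / (1 × 8.238 × 0.756^(2/3))]² = 0.0179.

S = 0.0179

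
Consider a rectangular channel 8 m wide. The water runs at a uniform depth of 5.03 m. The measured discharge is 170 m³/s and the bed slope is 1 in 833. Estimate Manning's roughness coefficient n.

Flow area A = b·y = 8 × 5.03 = 40.24 m². Wetted perimeter P = b + 2y = 8 + 2×5.03 = 18.06 m.
Hydraulic radius R = A/P = 40.24/18.06 = 2.228 m.
Rearranging Manning's equation: n = (1/Q) A R^(2/3) S^(1/2) = (1/170) × 40.24 × 2.228^(2/3) × √0.0012 = 0.014.

n = 0.014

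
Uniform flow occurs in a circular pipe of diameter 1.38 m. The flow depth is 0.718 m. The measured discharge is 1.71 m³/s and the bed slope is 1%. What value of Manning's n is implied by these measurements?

n = 0.023

For a circular section of diameter D = 1.38 m at depth y = 0.718 m, the central angle is θ = 2 arccos(1 − 2y/D) = 3.223 rad. Then A = (D²/8)(θ − sin θ) = 0.7865 m² and P = Dθ/2 = 2.224 m.
Hydraulic radius R = A/P = 0.7865/2.224 = 0.3537 m.
Rearranging Manning's equation: n = (1/Q) A R^(2/3) S^(1/2) = (1/1.71) × 0.7865 × 0.3537^(2/3) × √0.01 = 0.023.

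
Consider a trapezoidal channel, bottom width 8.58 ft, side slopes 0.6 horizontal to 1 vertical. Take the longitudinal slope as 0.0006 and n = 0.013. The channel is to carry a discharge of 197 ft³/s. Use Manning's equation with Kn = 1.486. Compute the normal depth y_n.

y_n = 3.71 ft

Manning's equation rearranged: A R^(2/3) = nQ / (1.486·√S) = 0.013 × 197 / (1.486 × √0.0006) = 70.36.
Trying y = 4.22 ft: A R^(2/3) = 87.42 — over.
Trying y = 2.64 ft: A R^(2/3) = 40.01 — short.
Trying y = 3.71 ft: A R^(2/3) = 70.39 — close enough.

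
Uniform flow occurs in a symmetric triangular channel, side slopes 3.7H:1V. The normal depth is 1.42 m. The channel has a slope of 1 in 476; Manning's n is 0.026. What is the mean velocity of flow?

For a triangular section with side slope z = 3.7: A = zy² = 3.7×1.42² = 7.461 m²; P = 2y√(1+z²) = 2×1.42×3.833 = 10.89 m.
Hydraulic radius R = A/P = 7.461/10.89 = 0.6854 m.
From Manning's equation, V = (1/n) R^(2/3) S^(1/2) = (1/0.026) × 0.6854^(2/3) × 0.002101^(1/2) = 1.37 m/s.

V = 1.37 m/s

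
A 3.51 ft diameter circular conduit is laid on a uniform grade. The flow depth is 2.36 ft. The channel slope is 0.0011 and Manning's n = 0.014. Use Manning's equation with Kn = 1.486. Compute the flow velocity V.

For a circular section of diameter D = 3.51 ft at depth y = 2.36 ft, the central angle is θ = 2 arccos(1 − 2y/D) = 3.845 rad. Then A = (D²/8)(θ − sin θ) = 6.919 ft² and P = Dθ/2 = 6.749 ft.
Hydraulic radius R = A/P = 6.919/6.749 = 1.025 ft.
From Manning's equation, V = (1.486/n) R^(2/3) S^(1/2) = (1.486/0.014) × 1.025^(2/3) × 0.0011^(1/2) = 3.58 ft/s.

V = 3.58 ft/s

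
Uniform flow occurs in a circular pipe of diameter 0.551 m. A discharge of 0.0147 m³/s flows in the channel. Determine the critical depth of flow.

y_c = 0.0773 m

At critical depth, Q² T / (g A³) = 1, i.e. A³/T = Q²/g = 0.0147²/9.81 = 0.00002203.
At y = 0.0865 m: A³/T = 0.00003430 — too large.
At y = 0.0678 m: A³/T = 0.00001313 — too small.
At y = 0.0773 m: A³/T = 0.00002203 — matches.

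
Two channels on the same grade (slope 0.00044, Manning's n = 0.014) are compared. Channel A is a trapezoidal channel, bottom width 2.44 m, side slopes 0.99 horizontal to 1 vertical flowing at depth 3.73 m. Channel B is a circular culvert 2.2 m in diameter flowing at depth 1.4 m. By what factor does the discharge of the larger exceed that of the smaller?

Channel A: With bottom width b = 2.44 m and side slope z = 0.99: A = (b + zy)y = (2.44 + 0.99×3.73)×3.73 = 22.87 m²; P = b + 2y√(1+z²) = 2.44 + 2×3.73×1.407 = 12.94 m. Hydraulic radius R = A/P = 22.87/12.94 = 1.768 m. Q_A = (1/0.014)·22.87·1.768^(2/3)·√0.00044 = 50.11 m³/s.
Channel B: For a circular section of diameter D = 2.2 m at depth y = 1.4 m, the central angle is θ = 2 arccos(1 − 2y/D) = 3.694 rad. Then A = (D²/8)(θ − sin θ) = 2.552 m² and P = Dθ/2 = 4.063 m. Hydraulic radius R = A/P = 2.552/4.063 = 0.6281 m. Q_B = (1/0.014)·2.552·0.6281^(2/3)·√0.00044 = 2.805 m³/s.
The larger discharge is 50.11 m³/s and the smaller is 2.805 m³/s; the ratio is 17.9.

17.9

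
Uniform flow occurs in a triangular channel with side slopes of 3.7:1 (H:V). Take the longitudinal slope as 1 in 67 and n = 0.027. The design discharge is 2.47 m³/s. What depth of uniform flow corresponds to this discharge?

y_n = 0.585 m

Manning's equation rearranged: A R^(2/3) = nQ / (1·√S) = 0.027 × 2.47 / (√0.01493) = 0.5459.
At y = 0.705 m: A R^(2/3) = 0.8964 — over.
At y = 0.585 m: A R^(2/3) = 0.545 — close enough.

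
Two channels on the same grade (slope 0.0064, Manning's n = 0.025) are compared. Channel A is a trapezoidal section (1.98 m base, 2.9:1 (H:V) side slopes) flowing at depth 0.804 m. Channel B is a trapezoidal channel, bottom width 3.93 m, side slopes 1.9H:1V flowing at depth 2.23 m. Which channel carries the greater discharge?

channel B

Channel A: With bottom width b = 1.98 m and side slope z = 2.9: A = (b + zy)y = (1.98 + 2.9×0.804)×0.804 = 3.467 m²; P = b + 2y√(1+z²) = 1.98 + 2×0.804×3.068 = 6.913 m. Hydraulic radius R = A/P = 3.467/6.913 = 0.5015 m. Q_A = (1/0.025)·3.467·0.5015^(2/3)·√0.0064 = 7.002 m³/s.
Channel B: With bottom width b = 3.93 m and side slope z = 1.9: A = (b + zy)y = (3.93 + 1.9×2.23)×2.23 = 18.21 m²; P = b + 2y√(1+z²) = 3.93 + 2×2.23×2.147 = 13.51 m. Hydraulic radius R = A/P = 18.21/13.51 = 1.348 m. Q_B = (1/0.025)·18.21·1.348^(2/3)·√0.0064 = 71.13 m³/s.
Q_A = 7.002 m³/s vs Q_B = 71.13 m³/s, so channel B carries more.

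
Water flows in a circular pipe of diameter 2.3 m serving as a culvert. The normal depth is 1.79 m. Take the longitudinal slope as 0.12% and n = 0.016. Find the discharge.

Q = 5.91 m³/s

For a circular section of diameter D = 2.3 m at depth y = 1.79 m, the central angle is θ = 2 arccos(1 − 2y/D) = 4.322 rad. Then A = (D²/8)(θ − sin θ) = 3.469 m² and P = Dθ/2 = 4.97 m.
Hydraulic radius R = A/P = 3.469/4.97 = 0.698 m.
Manning's equation: Q = (1/n) A R^(2/3) S^(1/2) = (1/0.016) × 3.469 × 0.698^(2/3) × 0.0012^(1/2) = 5.91 m³/s.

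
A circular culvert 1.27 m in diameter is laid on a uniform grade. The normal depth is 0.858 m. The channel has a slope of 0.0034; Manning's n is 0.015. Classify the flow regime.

subcritical

For a circular section of diameter D = 1.27 m at depth y = 0.858 m, the central angle is θ = 2 arccos(1 − 2y/D) = 3.859 rad. Then A = (D²/8)(θ − sin θ) = 0.9107 m² and P = Dθ/2 = 2.451 m.
Hydraulic radius R = A/P = 0.9107/2.451 = 0.3716 m.
V = (1/n) R^(2/3) √S = (1/0.015) × 0.3716^(2/3) × √0.0034 = 2.009 m/s. Hydraulic depth D_h = A/T = 0.9107/1.189 = 0.7658 m.
Froude number Fr = V/√(g·D_h) = 2.009/√(9.81×0.7658) = 0.733, which is less than 1, so the flow is subcritical.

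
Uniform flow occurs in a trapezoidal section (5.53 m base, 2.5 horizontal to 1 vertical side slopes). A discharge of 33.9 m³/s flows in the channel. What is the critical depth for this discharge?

y_c = 1.28 m

At critical depth, Q² T / (g A³) = 1, i.e. A³/T = Q²/g = 33.9²/9.81 = 117.1.
Try y = 1.59 m: A³/T = 256.1 — too large.
Try y = 1.15 m: A³/T = 80.06 — too small.
Try y = 1.28 m: A³/T = 117 — ≈ 117.1.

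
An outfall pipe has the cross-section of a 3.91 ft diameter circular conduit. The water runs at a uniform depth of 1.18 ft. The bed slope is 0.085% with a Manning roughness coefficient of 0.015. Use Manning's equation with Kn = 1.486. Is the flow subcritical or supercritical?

subcritical

For a circular section of diameter D = 3.91 ft at depth y = 1.18 ft, the central angle is θ = 2 arccos(1 − 2y/D) = 2.326 rad. Then A = (D²/8)(θ − sin θ) = 3.055 ft² and P = Dθ/2 = 4.548 ft.
Hydraulic radius R = A/P = 3.055/4.548 = 0.6717 ft.
V = (1.486/n) R^(2/3) √S = (1.486/0.015) × 0.6717^(2/3) × √0.00085 = 2.215 ft/s. Hydraulic depth D_h = A/T = 3.055/3.59 = 0.851 ft.
Froude number Fr = V/√(g·D_h) = 2.215/√(32.2×0.851) = 0.423, which is less than 1, so the flow is subcritical.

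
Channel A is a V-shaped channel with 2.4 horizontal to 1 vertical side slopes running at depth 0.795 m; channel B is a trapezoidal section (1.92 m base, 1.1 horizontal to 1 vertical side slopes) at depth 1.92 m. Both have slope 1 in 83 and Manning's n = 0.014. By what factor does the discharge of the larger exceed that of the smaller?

Channel A: For a triangular section with side slope z = 2.4: A = zy² = 2.4×0.795² = 1.517 m²; P = 2y√(1+z²) = 2×0.795×2.6 = 4.134 m. Hydraulic radius R = A/P = 1.517/4.134 = 0.3669 m. Q_A = (1/0.014)·1.517·0.3669^(2/3)·√0.01205 = 6.095 m³/s.
Channel B: With bottom width b = 1.92 m and side slope z = 1.1: A = (b + zy)y = (1.92 + 1.1×1.92)×1.92 = 7.741 m²; P = b + 2y√(1+z²) = 1.92 + 2×1.92×1.487 = 7.629 m. Hydraulic radius R = A/P = 7.741/7.629 = 1.015 m. Q_B = (1/0.014)·7.741·1.015^(2/3)·√0.01205 = 61.29 m³/s.
The larger discharge is 61.29 m³/s and the smaller is 6.095 m³/s; the ratio is 10.1.

10.1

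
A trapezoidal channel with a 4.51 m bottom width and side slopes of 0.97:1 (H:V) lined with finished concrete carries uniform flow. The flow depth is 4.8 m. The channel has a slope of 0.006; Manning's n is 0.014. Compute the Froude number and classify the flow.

With bottom width b = 4.51 m and side slope z = 0.97: A = (b + zy)y = (4.51 + 0.97×4.8)×4.8 = 44 m²; P = b + 2y√(1+z²) = 4.51 + 2×4.8×1.393 = 17.88 m.
Hydraulic radius R = A/P = 44/17.88 = 2.46 m.
V = (1/n) R^(2/3) √S = (1/0.014) × 2.46^(2/3) × √0.006 = 10.08 m/s. Hydraulic depth D_h = A/T = 44/13.82 = 3.183 m.
Froude number Fr = V/√(g·D_h) = 10.08/√(9.81×3.183) = 1.8, which is greater than 1, so the flow is supercritical.

supercritical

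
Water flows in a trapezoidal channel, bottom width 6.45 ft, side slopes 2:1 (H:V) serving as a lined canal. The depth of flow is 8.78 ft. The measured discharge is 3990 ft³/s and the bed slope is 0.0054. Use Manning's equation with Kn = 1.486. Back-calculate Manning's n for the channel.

With bottom width b = 6.45 ft and side slope z = 2: A = (b + zy)y = (6.45 + 2×8.78)×8.78 = 210.8 ft²; P = b + 2y√(1+z²) = 6.45 + 2×8.78×2.236 = 45.72 ft.
Hydraulic radius R = A/P = 210.8/45.72 = 4.611 ft.
Rearranging Manning's equation: n = (1.486/Q) A R^(2/3) S^(1/2) = (1.486/3990) × 210.8 × 4.611^(2/3) × √0.0054 = 0.016.

n = 0.016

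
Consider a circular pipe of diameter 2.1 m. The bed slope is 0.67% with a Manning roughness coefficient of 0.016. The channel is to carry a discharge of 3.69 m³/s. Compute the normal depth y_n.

y_n = 0.817 m

Manning's equation rearranged: A R^(2/3) = nQ / (1·√S) = 0.016 × 3.69 / (√0.0067) = 0.7213.
Trying y = 1.03 m: A R^(2/3) = 1.091 — over.
Trying y = 0.817 m: A R^(2/3) = 0.7219 — ≈ 0.7213.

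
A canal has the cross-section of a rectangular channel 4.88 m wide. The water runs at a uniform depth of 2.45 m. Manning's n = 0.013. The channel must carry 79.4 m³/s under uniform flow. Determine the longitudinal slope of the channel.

Flow area A = b·y = 4.88 × 2.45 = 11.96 m². Wetted perimeter P = b + 2y = 4.88 + 2×2.45 = 9.78 m.
Hydraulic radius R = A/P = 11.96/9.78 = 1.222 m.
From Manning's equation, S = [nQ / (1 A R^(2/3))]² = [0.013 × 79.4 / (1 × 11.96 × 1.222^(2/3))]² = 0.0057.

S = 0.0057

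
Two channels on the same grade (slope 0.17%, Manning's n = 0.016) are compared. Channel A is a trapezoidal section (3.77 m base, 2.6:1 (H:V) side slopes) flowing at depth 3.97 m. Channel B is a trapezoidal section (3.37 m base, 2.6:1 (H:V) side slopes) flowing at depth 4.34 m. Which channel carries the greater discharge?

Channel A: With bottom width b = 3.77 m and side slope z = 2.6: A = (b + zy)y = (3.77 + 2.6×3.97)×3.97 = 55.95 m²; P = b + 2y√(1+z²) = 3.77 + 2×3.97×2.786 = 25.89 m. Hydraulic radius R = A/P = 55.95/25.89 = 2.161 m. Q_A = (1/0.016)·55.95·2.161^(2/3)·√0.0017 = 241 m³/s.
Channel B: With bottom width b = 3.37 m and side slope z = 2.6: A = (b + zy)y = (3.37 + 2.6×4.34)×4.34 = 63.6 m²; P = b + 2y√(1+z²) = 3.37 + 2×4.34×2.786 = 27.55 m. Hydraulic radius R = A/P = 63.6/27.55 = 2.308 m. Q_B = (1/0.016)·63.6·2.308^(2/3)·√0.0017 = 286.3 m³/s.
Q_A = 241 m³/s vs Q_B = 286.3 m³/s, so channel B carries more.

channel B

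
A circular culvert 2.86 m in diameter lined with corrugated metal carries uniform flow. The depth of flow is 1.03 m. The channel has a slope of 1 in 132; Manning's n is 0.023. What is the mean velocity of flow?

For a circular section of diameter D = 2.86 m at depth y = 1.03 m, the central angle is θ = 2 arccos(1 − 2y/D) = 2.575 rad. Then A = (D²/8)(θ − sin θ) = 2.083 m² and P = Dθ/2 = 3.682 m.
Hydraulic radius R = A/P = 2.083/3.682 = 0.5658 m.
From Manning's equation, V = (1/n) R^(2/3) S^(1/2) = (1/0.023) × 0.5658^(2/3) × 0.007576^(1/2) = 2.59 m/s.

V = 2.59 m/s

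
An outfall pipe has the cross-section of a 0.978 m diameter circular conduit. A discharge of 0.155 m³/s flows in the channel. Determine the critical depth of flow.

At critical depth, Q² T / (g A³) = 1, i.e. A³/T = Q²/g = 0.155²/9.81 = 0.002449.
At y = 0.272 m: A³/T = 0.005662 — too large.
At y = 0.178 m: A³/T = 0.001081 — too small.
At y = 0.219 m: A³/T = 0.002433 — ≈ 0.002449.

y_c = 0.219 m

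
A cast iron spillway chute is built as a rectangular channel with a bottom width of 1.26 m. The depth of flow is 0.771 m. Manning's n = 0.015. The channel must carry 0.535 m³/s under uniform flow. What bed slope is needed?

S = 0.00028

Flow area A = b·y = 1.26 × 0.771 = 0.9715 m². Wetted perimeter P = b + 2y = 1.26 + 2×0.771 = 2.802 m.
Hydraulic radius R = A/P = 0.9715/2.802 = 0.3467 m.
From Manning's equation, S = [nQ / (1 A R^(2/3))]² = [0.015 × 0.535 / (1 × 0.9715 × 0.3467^(2/3))]² = 0.00028.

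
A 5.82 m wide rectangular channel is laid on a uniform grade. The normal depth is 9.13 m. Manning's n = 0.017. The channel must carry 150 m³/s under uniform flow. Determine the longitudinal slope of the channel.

S = 0.000802

Flow area A = b·y = 5.82 × 9.13 = 53.14 m². Wetted perimeter P = b + 2y = 5.82 + 2×9.13 = 24.08 m.
Hydraulic radius R = A/P = 53.14/24.08 = 2.207 m.
From Manning's equation, S = [nQ / (1 A R^(2/3))]² = [0.017 × 150 / (1 × 53.14 × 2.207^(2/3))]² = 0.000802.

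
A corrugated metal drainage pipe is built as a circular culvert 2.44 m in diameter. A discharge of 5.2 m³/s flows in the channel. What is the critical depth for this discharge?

At critical depth, Q² T / (g A³) = 1, i.e. A³/T = Q²/g = 5.2²/9.81 = 2.756.
At y = 1.31 m: A³/T = 6.873 — too large.
At y = 1.03 m: A³/T = 2.74 — close enough.

y_c = 1.03 m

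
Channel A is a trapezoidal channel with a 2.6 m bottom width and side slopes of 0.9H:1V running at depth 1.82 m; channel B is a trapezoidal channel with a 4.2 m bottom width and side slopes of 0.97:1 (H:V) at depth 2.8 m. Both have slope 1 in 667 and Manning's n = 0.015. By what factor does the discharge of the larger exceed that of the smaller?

Channel A: With bottom width b = 2.6 m and side slope z = 0.9: A = (b + zy)y = (2.6 + 0.9×1.82)×1.82 = 7.713 m²; P = b + 2y√(1+z²) = 2.6 + 2×1.82×1.345 = 7.497 m. Hydraulic radius R = A/P = 7.713/7.497 = 1.029 m. Q_A = (1/0.015)·7.713·1.029^(2/3)·√0.001499 = 20.29 m³/s.
Channel B: With bottom width b = 4.2 m and side slope z = 0.97: A = (b + zy)y = (4.2 + 0.97×2.8)×2.8 = 19.36 m²; P = b + 2y√(1+z²) = 4.2 + 2×2.8×1.393 = 12 m. Hydraulic radius R = A/P = 19.36/12 = 1.614 m. Q_B = (1/0.015)·19.36·1.614^(2/3)·√0.001499 = 68.77 m³/s.
The larger discharge is 68.77 m³/s and the smaller is 20.29 m³/s; the ratio is 3.39.

3.39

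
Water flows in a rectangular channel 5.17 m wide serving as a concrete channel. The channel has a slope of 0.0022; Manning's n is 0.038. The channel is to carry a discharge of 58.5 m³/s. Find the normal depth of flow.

y_n = 6.15 m

Manning's equation rearranged: A R^(2/3) = nQ / (1·√S) = 0.038 × 58.5 / (√0.0022) = 47.39.
Try y = 7.55 m: A R^(2/3) = 60.42 — over.
Try y = 6.15 m: A R^(2/3) = 47.4 — matches.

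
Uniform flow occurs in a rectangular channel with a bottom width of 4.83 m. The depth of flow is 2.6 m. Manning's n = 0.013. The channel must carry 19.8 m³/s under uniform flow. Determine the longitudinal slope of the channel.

S = 0.000311

Flow area A = b·y = 4.83 × 2.6 = 12.56 m². Wetted perimeter P = b + 2y = 4.83 + 2×2.6 = 10.03 m.
Hydraulic radius R = A/P = 12.56/10.03 = 1.252 m.
From Manning's equation, S = [nQ / (1 A R^(2/3))]² = [0.013 × 19.8 / (1 × 12.56 × 1.252^(2/3))]² = 0.000311.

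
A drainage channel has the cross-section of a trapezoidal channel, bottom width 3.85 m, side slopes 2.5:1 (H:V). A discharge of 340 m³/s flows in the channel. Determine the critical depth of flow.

y_c = 4.49 m

At critical depth, Q² T / (g A³) = 1, i.e. A³/T = Q²/g = 340²/9.81 = 11780.
Trying y = 3.05 m: A³/T = 2245 — too small.
Trying y = 5.37 m: A³/T = 26000 — too large.
Trying y = 4.49 m: A³/T = 11790 — close enough.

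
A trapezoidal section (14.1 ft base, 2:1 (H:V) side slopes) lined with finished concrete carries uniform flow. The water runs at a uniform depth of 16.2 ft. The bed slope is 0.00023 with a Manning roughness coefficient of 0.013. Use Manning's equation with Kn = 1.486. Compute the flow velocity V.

With bottom width b = 14.1 ft and side slope z = 2: A = (b + zy)y = (14.1 + 2×16.2)×16.2 = 753.3 ft²; P = b + 2y√(1+z²) = 14.1 + 2×16.2×2.236 = 86.55 ft.
Hydraulic radius R = A/P = 753.3/86.55 = 8.704 ft.
From Manning's equation, V = (1.486/n) R^(2/3) S^(1/2) = (1.486/0.013) × 8.704^(2/3) × 0.00023^(1/2) = 7.34 ft/s.

V = 7.34 ft/s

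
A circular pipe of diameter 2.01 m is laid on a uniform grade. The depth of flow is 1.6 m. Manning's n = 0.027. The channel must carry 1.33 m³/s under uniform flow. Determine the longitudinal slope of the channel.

For a circular section of diameter D = 2.01 m at depth y = 1.6 m, the central angle is θ = 2 arccos(1 − 2y/D) = 4.409 rad. Then A = (D²/8)(θ − sin θ) = 2.708 m² and P = Dθ/2 = 4.431 m.
Hydraulic radius R = A/P = 2.708/4.431 = 0.6113 m.
From Manning's equation, S = [nQ / (1 A R^(2/3))]² = [0.027 × 1.33 / (1 × 2.708 × 0.6113^(2/3))]² = 0.000339.

S = 0.000339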